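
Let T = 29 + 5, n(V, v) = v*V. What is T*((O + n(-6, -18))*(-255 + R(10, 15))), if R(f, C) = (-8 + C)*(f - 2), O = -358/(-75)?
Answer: -57226828/75 ≈ -7.6302e+5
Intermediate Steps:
n(V, v) = V*v
O = 358/75 (O = -358*(-1/75) = 358/75 ≈ 4.7733)
R(f, C) = (-8 + C)*(-2 + f)
T = 34
T*((O + n(-6, -18))*(-255 + R(10, 15))) = 34*((358/75 - 6*(-18))*(-255 + (16 - 8*10 - 2*15 + 15*10))) = 34*((358/75 + 108)*(-255 + (16 - 80 - 30 + 150))) = 34*(8458*(-255 + 56)/75) = 34*((8458/75)*(-199)) = 34*(-1683142/75) = -57226828/75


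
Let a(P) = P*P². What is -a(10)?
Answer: -1000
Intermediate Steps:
a(P) = P³
-a(10) = -1*10³ = -1*1000 = -1000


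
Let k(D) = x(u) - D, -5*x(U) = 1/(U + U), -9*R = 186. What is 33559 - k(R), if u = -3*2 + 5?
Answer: 1006147/30 ≈ 33538.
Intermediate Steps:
R = -62/3 (R = -1/9*186 = -62/3 ≈ -20.667)
u = -1 (u = -6 + 5 = -1)
x(U) = -1/(10*U) (x(U) = -1/(5*(U + U)) = -1/(2*U)/5 = -1/(10*U))
k(D) = 1/10 - D (k(D) = -1/10/(-1) - D = -1/10*(-1) - D = 1/10 - D)
33559 - k(R) = 33559 - (1/10 - 1*(-62/3)) = 33559 - (1/10 + 62/3) = 33559 - 1*623/30 = 33559 - 623/30 = 1006147/30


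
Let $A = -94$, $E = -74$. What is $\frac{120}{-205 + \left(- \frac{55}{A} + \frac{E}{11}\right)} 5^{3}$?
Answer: $- \frac{15510000}{218321} \approx -71.042$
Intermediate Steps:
$\frac{120}{-205 + \left(- \frac{55}{A} + \frac{E}{11}\right)} 5^{3} = \frac{120}{-205 - \left(- \frac{55}{94} + \frac{74}{11}\right)} 5^{3} = \frac{120}{-205 - \frac{6351}{1034}} \cdot 125 = \frac{120}{- \frac{218321}{1034}} \cdot 125 = 120 \left(- \frac{1034}{218321}\right) 125 = \left(- \frac{124080}{218321}\right) 125 = - \frac{15510000}{218321}$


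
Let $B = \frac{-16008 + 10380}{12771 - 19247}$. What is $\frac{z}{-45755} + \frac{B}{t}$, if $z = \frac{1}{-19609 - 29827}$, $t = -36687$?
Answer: $- \frac{151547431667}{6397667085102740} \approx -2.3688 \cdot 10^{-5}$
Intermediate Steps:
$B = \frac{1407}{1619}$ ($B = - \frac{5628}{-6476} = \left(-5628\right) \left(- \frac{1}{6476}\right) = \frac{1407}{1619} \approx 0.86905$)
$z = - \frac{1}{49436}$ ($z = \frac{1}{-49436} = - \frac{1}{49436} \approx -2.0228 \cdot 10^{-5}$)
$\frac{z}{-45755} + \frac{B}{t} = - \frac{1}{49436 \left(-45755\right)} + \frac{1407}{1619 \left(-36687\right)} = \left(- \frac{1}{49436}\right) \left(- \frac{1}{45755}\right) + \frac{1407}{1619} \left(- \frac{1}{36687}\right) = \frac{1}{2261944180} - \frac{67}{2828393} = - \frac{151547431667}{6397667085102740}$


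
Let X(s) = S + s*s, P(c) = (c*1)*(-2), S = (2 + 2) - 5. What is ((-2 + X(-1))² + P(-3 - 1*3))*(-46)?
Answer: -736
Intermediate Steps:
S = -1 (S = 4 - 5 = -1)
P(c) = -2*c (P(c) = c*(-2) = -2*c)
X(s) = -1 + s² (X(s) = -1 + s*s = -1 + s²)
((-2 + X(-1))² + P(-3 - 1*3))*(-46) = ((-2 + (-1 + (-1)²))² - 2*(-3 - 1*3))*(-46) = ((-2 + (-1 + 1))² - 2*(-3 - 3))*(-46) = ((-2 + 0)² - 2*(-6))*(-46) = ((-2)² + 12)*(-46) = (4 + 12)*(-46) = 16*(-46) = -736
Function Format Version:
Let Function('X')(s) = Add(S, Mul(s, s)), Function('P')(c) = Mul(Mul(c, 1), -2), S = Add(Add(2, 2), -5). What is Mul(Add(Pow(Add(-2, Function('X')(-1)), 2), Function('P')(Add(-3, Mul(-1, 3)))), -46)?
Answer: -736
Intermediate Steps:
S = -1 (S = Add(4, -5) = -1)
Function('P')(c) = Mul(-2, c) (Function('P')(c) = Mul(c, -2) = Mul(-2, c))
Function('X')(s) = Add(-1, Pow(s, 2)) (Function('X')(s) = Add(-1, Mul(s, s)) = Add(-1, Pow(s, 2)))
Mul(Add(Pow(Add(-2, Function('X')(-1)), 2), Function('P')(Add(-3, Mul(-1, 3)))), -46) = Mul(Add(Pow(Add(-2, Add(-1, Pow(-1, 2))), 2), Mul(-2, Add(-3, Mul(-1, 3)))), -46) = Mul(Add(Pow(Add(-2, Add(-1, 1)), 2), Mul(-2, Add(-3, -3))), -46) = Mul(Add(Pow(Add(-2, 0), 2), Mul(-2, -6)), -46) = Mul(Add(Pow(-2, 2), 12), -46) = Mul(Add(4, 12), -46) = Mul(16, -46) = -736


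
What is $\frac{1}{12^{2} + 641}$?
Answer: $\frac{1}{785} \approx 0.0012739$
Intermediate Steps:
$\frac{1}{12^{2} + 641} = \frac{1}{144 + 641} = \frac{1}{785}$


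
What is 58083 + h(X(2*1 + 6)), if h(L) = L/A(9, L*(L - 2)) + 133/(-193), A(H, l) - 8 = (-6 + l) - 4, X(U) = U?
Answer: 257828150/4439 ≈ 58083.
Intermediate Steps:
A(H, l) = -2 + l (A(H, l) = 8 + ((-6 + l) - 4) = 8 + (-10 + l) = -2 + l)
h(L) = -133/193 + L/(-2 + L*(-2 + L)) (h(L) = L/(-2 + L*(L - 2)) + 133/(-193) = L/(-2 + L*(-2 + L)) + 133*(-1/193) = L/(-2 + L*(-2 + L)) - 133/193 = -133/193 + L/(-2 + L*(-2 + L)))
58083 + h(X(2*1 + 6)) = 58083 + (-266 - 459*(2*1 + 6) + 133*(2*1 + 6)²)/(193*(2 - (2*1 + 6)² + 2*(2*1 + 6))) = 58083 + (-266 - 459*(2 + 6) + 133*(2 + 6)²)/(193*(2 - (2 + 6)² + 2*(2 + 6))) = 58083 + (-266 - 459*8 + 133*8²)/(193*(2 - 1*8² + 2*8)) = 58083 + (-266 - 3672 + 133*64)/(193*(2 - 1*64 + 16)) = 58083 + (-266 - 3672 + 8512)/(193*(2 - 64 + 16)) = 58083 + (1/193)*4574/(-46) = 58083 + (1/193)*(-1/46)*4574 = 58083 - 2287/4439 = 257828150/4439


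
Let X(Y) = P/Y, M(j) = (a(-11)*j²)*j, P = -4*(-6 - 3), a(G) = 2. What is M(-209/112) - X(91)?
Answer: -122293949/9132032 ≈ -13.392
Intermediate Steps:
P = 36 (P = -4*(-9) = 36)
M(j) = 2*j³ (M(j) = (2*j²)*j = 2*j³)
X(Y) = 36/Y
M(-209/112) - X(91) = 2*(-209/112)³ - 36/91 = 2*(-209*1/112)³ - 36/91 = 2*(-209/112)³ - 1*36/91 = 2*(-9129329/1404928) - 36/91 = -9129329/702464 - 36/91 = -122293949/9132032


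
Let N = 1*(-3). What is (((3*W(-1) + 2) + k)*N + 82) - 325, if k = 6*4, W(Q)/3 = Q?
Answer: -294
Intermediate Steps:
W(Q) = 3*Q
N = -3
k = 24
(((3*W(-1) + 2) + k)*N + 82) - 325 = (((3*(3*(-1)) + 2) + 24)*(-3) + 82) - 325 = (((3*(-3) + 2) + 24)*(-3) + 82) - 325 = (((-9 + 2) + 24)*(-3) + 82) - 325 = ((-7 + 24)*(-3) + 82) - 325 = (17*(-3) + 82) - 325 = (-51 + 82) - 325 = 31 - 325 = -294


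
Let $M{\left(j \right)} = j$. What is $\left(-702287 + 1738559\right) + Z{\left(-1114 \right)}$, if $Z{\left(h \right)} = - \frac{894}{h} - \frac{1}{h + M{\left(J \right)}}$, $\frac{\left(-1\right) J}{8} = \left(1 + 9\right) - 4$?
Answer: $\frac{670710991619}{647234} \approx 1.0363 \cdot 10^{6}$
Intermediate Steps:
$J = -48$ ($J = - 8 \left(\left(1 + 9\right) - 4\right) = - 8 \left(10 - 4\right) = \left(-8\right) 6 = -48$)
$Z{\left(h \right)} = - \frac{1}{-48 + h} - \frac{894}{h}$ ($Z{\left(h \right)} = - \frac{894}{h} - \frac{1}{h - 48} = - \frac{894}{h} - \frac{1}{-48 + h} = - \frac{1}{-48 + h} - \frac{894}{h}$)
$\left(-702287 + 1738559\right) + Z{\left(-1114 \right)} = \left(-702287 + 1738559\right) + \frac{42912 - -997030}{\left(-1114\right) \left(-48 - 1114\right)} = 1036272 - \frac{42912 + 997030}{1114 \left(-1162\right)} = 1036272 - \left(- \frac{1}{1294468}\right) 1039942 = 1036272 + \frac{519971}{647234} = \frac{670710991619}{647234}$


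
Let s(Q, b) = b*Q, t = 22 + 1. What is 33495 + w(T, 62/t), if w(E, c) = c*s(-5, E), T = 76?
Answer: 746825/23 ≈ 32471.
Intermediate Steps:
t = 23
s(Q, b) = Q*b
w(E, c) = -5*E*c (w(E, c) = c*(-5*E) = -5*E*c)
33495 + w(T, 62/t) = 33495 - 5*76*62/23 = 33495 - 23560/23 = 746825/23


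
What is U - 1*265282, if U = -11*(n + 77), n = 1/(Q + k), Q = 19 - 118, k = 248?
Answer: -39653232/149 ≈ -2.6613e+5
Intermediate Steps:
Q = -99
n = 1/149 (n = 1/(-99 + 248) = 1/149 ≈ 0.0067114)
U = -126214/149 (U = -11*(1/149 + 77) = -11*11474/149 = -126214/149 ≈ -847.07)
U - 1*265282 = -126214/149 - 1*265282 = -126214/149 - 265282 = -39653232/149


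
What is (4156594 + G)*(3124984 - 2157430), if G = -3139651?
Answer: 983947267422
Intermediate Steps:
(4156594 + G)*(3124984 - 2157430) = (4156594 - 3139651)*(3124984 - 2157430) = 1016943*967554 = 983947267422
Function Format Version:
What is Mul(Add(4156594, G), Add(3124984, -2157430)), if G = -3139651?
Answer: 983947267422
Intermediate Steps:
Mul(Add(4156594, G), Add(3124984, -2157430)) = Mul(Add(4156594, -3139651), Add(3124984, -2157430)) = Mul(1016943, 967554) = 983947267422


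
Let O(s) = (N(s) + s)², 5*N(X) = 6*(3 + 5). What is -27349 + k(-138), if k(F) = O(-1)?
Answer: -681876/25 ≈ -27275.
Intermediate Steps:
N(X) = 48/5 (N(X) = (6*(3 + 5))/5 = (6*8)/5 = (⅕)*48 = 48/5)
O(s) = (48/5 + s)²
k(F) = 1849/25 (k(F) = (48 + 5*(-1))²/25 = (48 - 5)²/25 = (1/25)*43² = (1/25)*1849 = 1849/25)
-27349 + k(-138) = -27349 + 1849/25 = -681876/25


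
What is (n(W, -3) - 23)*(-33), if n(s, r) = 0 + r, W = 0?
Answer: 858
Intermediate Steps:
n(s, r) = r
(n(W, -3) - 23)*(-33) = (-3 - 23)*(-33) = -26*(-33) = 858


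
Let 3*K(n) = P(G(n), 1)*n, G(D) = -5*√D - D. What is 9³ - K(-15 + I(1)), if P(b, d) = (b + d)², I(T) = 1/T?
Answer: 437/3 - 700*I*√14 ≈ 145.67 - 2619.2*I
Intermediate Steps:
G(D) = -D - 5*√D
I(T) = 1/T
K(n) = n*(1 - n - 5*√n)²/3 (K(n) = (((-n - 5*√n) + 1)²*n)/3 = ((1 - n - 5*√n)²*n)/3 = (n*(1 - n - 5*√n)²)/3 = n*(1 - n - 5*√n)²/3)
9³ - K(-15 + I(1)) = 9³ - (-15 + 1/1)*(-1 + (-15 + 1/1) + 5*√(-15 + 1/1))²/3 = 729 - (-15 + 1)*(-1 + (-15 + 1) + 5*√(-15 + 1))²/3 = 729 - (-14)*(-1 - 14 + 5*√(-14))²/3 = 729 - (-14)*(-1 - 14 + 5*(I*√14))²/3 = 729 - (-14)*(-1 - 14 + 5*I*√14)²/3 = 729 - (-14)*(-15 + 5*I*√14)²/3 = 729 + 14*(-15 + 5*I*√14)²/3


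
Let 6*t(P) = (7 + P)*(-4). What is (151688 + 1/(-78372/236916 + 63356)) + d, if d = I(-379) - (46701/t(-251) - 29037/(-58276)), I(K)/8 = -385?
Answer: 439671021681533463277/2964332657969848 ≈ 1.4832e+5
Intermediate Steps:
t(P) = -14/3 - 2*P/3 (t(P) = ((7 + P)*(-4))/6 = (-28 - 4*P)/6 = -14/3 - 2*P/3)
I(K) = -3080 (I(K) = 8*(-385) = -3080)
d = -23942492881/7109672 (d = -3080 - (46701/(-14/3 - 2/3*(-251)) - 29037/(-58276)) = -3080 - (46701/(-14/3 + 502/3) - 29037*(-1/58276)) = -3080 - (46701/(488/3) + 29037/58276) = -3080 - (46701*(3/488) + 29037/58276) = -3080 - (140103/488 + 29037/58276) = -3080 - 1*2044703121/7109672 = -3080 - 2044703121/7109672 = -23942492881/7109672 ≈ -3367.6)
(151688 + 1/(-78372/236916 + 63356)) + d = (151688 + 1/(-78372/236916 + 63356)) - 23942492881/7109672 = (151688 + 1/(-78372*1/236916 + 63356)) - 23942492881/7109672 = (151688 + 1/(-2177/6581 + 63356)) - 23942492881/7109672 = (151688 + 1/(416943659/6581)) - 23942492881/7109672 = (151688 + 6581/416943659) - 23942492881/7109672 = 63245349752973/416943659 - 23942492881/7109672 = 439671021681533463277/2964332657969848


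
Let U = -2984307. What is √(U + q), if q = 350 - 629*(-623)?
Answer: 3*I*√288010 ≈ 1610.0*I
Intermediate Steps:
q = 392217 (q = 350 + 391867 = 392217)
√(U + q) = √(-2984307 + 392217) = √(-2592090) = 3*I*√288010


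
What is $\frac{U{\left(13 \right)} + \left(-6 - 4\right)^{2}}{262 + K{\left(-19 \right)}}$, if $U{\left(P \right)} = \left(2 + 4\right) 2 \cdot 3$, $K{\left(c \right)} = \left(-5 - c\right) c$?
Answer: $-34$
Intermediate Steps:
$K{\left(c \right)} = c \left(-5 - c\right)$
$U{\left(P \right)} = 36$ ($U{\left(P \right)} = 6 \cdot 2 \cdot 3 = 12 \cdot 3 = 36$)
$\frac{U{\left(13 \right)} + \left(-6 - 4\right)^{2}}{262 + K{\left(-19 \right)}} = \frac{36 + \left(-6 - 4\right)^{2}}{262 - - 19 \left(5 - 19\right)} = \frac{36 + \left(-10\right)^{2}}{262 - \left(-19\right) \left(-14\right)} = \frac{36 + 100}{262 - 266} = \frac{136}{-4} = 136 \left(- \frac{1}{4}\right) = -34$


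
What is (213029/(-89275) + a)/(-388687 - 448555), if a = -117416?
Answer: 10482526429/74744779550 ≈ 0.14024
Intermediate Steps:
(213029/(-89275) + a)/(-388687 - 448555) = (213029/(-89275) - 117416)/(-388687 - 448555) = (213029*(-1/89275) - 117416)/(-837242) = (-213029/89275 - 117416)*(-1/837242) = -10482526429/89275*(-1/837242) = 10482526429/74744779550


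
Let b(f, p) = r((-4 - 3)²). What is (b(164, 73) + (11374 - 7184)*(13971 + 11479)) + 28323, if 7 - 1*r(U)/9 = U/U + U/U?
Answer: 106663868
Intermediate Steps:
r(U) = 45 (r(U) = 63 - 9*(U/U + U/U) = 63 - 9*(1 + 1) = 63 - 9*2 = 63 - 18 = 45)
b(f, p) = 45
(b(164, 73) + (11374 - 7184)*(13971 + 11479)) + 28323 = (45 + (11374 - 7184)*(13971 + 11479)) + 28323 = (45 + 4190*25450) + 28323 = (45 + 106635500) + 28323 = 106635545 + 28323 = 106663868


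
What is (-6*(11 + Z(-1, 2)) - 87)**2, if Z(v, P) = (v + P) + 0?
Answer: 25281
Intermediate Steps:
Z(v, P) = P + v (Z(v, P) = (P + v) + 0 = P + v)
(-6*(11 + Z(-1, 2)) - 87)**2 = (-6*(11 + (2 - 1)) - 87)**2 = (-6*(11 + 1) - 87)**2 = (-6*12 - 87)**2 = (-72 - 87)**2 = (-159)**2 = 25281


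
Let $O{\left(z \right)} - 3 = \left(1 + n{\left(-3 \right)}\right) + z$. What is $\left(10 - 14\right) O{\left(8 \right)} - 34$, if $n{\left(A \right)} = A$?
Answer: $-70$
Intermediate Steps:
$O{\left(z \right)} = 1 + z$ ($O{\left(z \right)} = 3 + \left(\left(1 - 3\right) + z\right) = 3 + \left(-2 + z\right) = 1 + z$)
$\left(10 - 14\right) O{\left(8 \right)} - 34 = \left(10 - 14\right) \left(1 + 8\right) - 34 = \left(-4\right) 9 - 34 = -36 - 34 = -70$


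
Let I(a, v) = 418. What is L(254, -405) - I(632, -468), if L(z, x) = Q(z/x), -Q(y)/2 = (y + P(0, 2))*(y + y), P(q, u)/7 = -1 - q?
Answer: -71700874/164025 ≈ -437.13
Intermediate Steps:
P(q, u) = -7 - 7*q (P(q, u) = 7*(-1 - q) = -7 - 7*q)
Q(y) = -4*y*(-7 + y) (Q(y) = -2*(y + (-7 - 7*0))*(y + y) = -2*(y + (-7 + 0))*2*y = -2*(y - 7)*2*y = -2*(-7 + y)*2*y = -4*y*(-7 + y))
L(z, x) = 4*z*(7 - z/x)/x (L(z, x) = 4*(z/x)*(7 - z/x) = 4*z*(7 - z/x)/x)
L(254, -405) - I(632, -468) = 4*254*(-1*254 + 7*(-405))/(-405)² - 1*418 = 4*254*(1/164025)*(-254 - 2835) - 418 = 4*254*(1/164025)*(-3089) - 418 = -3138424/164025 - 418 = -71700874/164025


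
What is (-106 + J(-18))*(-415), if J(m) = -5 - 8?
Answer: 49385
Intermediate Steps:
J(m) = -13
(-106 + J(-18))*(-415) = (-106 - 13)*(-415) = -119*(-415) = 49385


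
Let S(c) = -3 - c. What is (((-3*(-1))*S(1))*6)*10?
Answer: -720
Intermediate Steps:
(((-3*(-1))*S(1))*6)*10 = (((-3*(-1))*(-3 - 1*1))*6)*10 = ((3*(-3 - 1))*6)*10 = ((3*(-4))*6)*10 = -12*6*10 = -72*10 = -720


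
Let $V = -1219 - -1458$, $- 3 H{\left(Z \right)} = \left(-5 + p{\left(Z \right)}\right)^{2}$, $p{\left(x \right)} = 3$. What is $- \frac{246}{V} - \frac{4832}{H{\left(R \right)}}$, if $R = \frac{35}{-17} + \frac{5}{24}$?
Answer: $\frac{865890}{239} \approx 3623.0$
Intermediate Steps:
$R = - \frac{755}{408}$ ($R = 35 \left(- \frac{1}{17}\right) + 5 \cdot \frac{1}{24} = - \frac{35}{17} + \frac{5}{24} = - \frac{755}{408} \approx -1.8505$)
$H{\left(Z \right)} = - \frac{4}{3}$ ($H{\left(Z \right)} = - \frac{\left(-5 + 3\right)^{2}}{3} = - \frac{\left(-2\right)^{2}}{3} = \left(- \frac{1}{3}\right) 4 = - \frac{4}{3}$)
$V = 239$ ($V = -1219 + 1458 = 239$)
$- \frac{246}{V} - \frac{4832}{H{\left(R \right)}} = - \frac{246}{239} - \frac{4832}{- \frac{4}{3}} = \left(-246\right) \frac{1}{239} - -3624 = - \frac{246}{239} + 3624 = \frac{865890}{239}$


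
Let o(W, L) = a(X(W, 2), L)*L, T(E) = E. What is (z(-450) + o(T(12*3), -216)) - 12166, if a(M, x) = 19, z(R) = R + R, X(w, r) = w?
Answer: -17170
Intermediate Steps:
z(R) = 2*R
o(W, L) = 19*L
(z(-450) + o(T(12*3), -216)) - 12166 = (2*(-450) + 19*(-216)) - 12166 = (-900 - 4104) - 12166 = -5004 - 12166 = -17170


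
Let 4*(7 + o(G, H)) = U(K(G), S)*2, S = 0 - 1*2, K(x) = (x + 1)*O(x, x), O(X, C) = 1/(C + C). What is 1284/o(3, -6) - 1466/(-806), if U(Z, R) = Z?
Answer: -384424/2015 ≈ -190.78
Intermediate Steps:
O(X, C) = 1/(2*C)
K(x) = (1 + x)/(2*x) (K(x) = (x + 1)*(1/(2*x)) = (1 + x)*(1/(2*x)) = (1 + x)/(2*x))
S = -2 (S = 0 - 2 = -2)
o(G, H) = -7 + (1 + G)/(4*G) (o(G, H) = -7 + (((1 + G)/(2*G))*2)/4 = -7 + ((1 + G)/G)/4 = -7 + (1 + G)/(4*G))
1284/o(3, -6) - 1466/(-806) = 1284/(((¼)*(1 - 27*3)/3)) - 1466/(-806) = 1284/(((¼)*(⅓)*(1 - 81))) - 1466*(-1/806) = 1284/(((¼)*(⅓)*(-80))) + 733/403 = 1284/(-20/3) + 733/403 = 1284*(-3/20) + 733/403 = -963/5 + 733/403 = -384424/2015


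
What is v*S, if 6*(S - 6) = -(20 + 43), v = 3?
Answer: -27/2 ≈ -13.500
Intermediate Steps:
S = -9/2 (S = 6 + (-(20 + 43))/6 = 6 + (-1*63)/6 = 6 + (⅙)*(-63) = 6 - 21/2 = -9/2 ≈ -4.5000)
v*S = 3*(-9/2) = -27/2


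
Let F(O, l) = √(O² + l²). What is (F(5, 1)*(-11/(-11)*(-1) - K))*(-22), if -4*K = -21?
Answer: 275*√26/2 ≈ 701.12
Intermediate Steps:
K = 21/4 (K = -¼*(-21) = 21/4 ≈ 5.2500)
(F(5, 1)*(-11/(-11)*(-1) - K))*(-22) = (√(5² + 1²)*(-11/(-11)*(-1) - 1*21/4))*(-22) = (√(25 + 1)*(-11*(-1/11)*(-1) - 21/4))*(-22) = (√26*(1*(-1) - 21/4))*(-22) = (√26*(-1 - 21/4))*(-22) = (√26*(-25/4))*(-22) = -25*√26/4*(-22) = 275*√26/2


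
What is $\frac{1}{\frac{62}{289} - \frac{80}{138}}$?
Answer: $- \frac{19941}{7282} \approx -2.7384$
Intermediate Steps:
$\frac{1}{\frac{62}{289} - \frac{80}{138}} = \frac{1}{62 \cdot \frac{1}{289} - \frac{40}{69}} = \frac{1}{\frac{62}{289} - \frac{40}{69}} = \frac{1}{- \frac{7282}{19941}} = - \frac{19941}{7282}$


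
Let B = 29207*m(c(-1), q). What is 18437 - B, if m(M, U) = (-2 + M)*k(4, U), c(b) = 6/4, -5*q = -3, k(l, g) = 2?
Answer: 47644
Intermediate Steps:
q = ⅗ (q = -⅕*(-3) = ⅗ ≈ 0.60000)
c(b) = 3/2 (c(b) = 6*(¼) = 3/2)
m(M, U) = -4 + 2*M (m(M, U) = (-2 + M)*2 = -4 + 2*M)
B = -29207 (B = 29207*(-4 + 2*(3/2)) = 29207*(-4 + 3) = 29207*(-1) = -29207)
18437 - B = 18437 - 1*(-29207) = 18437 + 29207 = 47644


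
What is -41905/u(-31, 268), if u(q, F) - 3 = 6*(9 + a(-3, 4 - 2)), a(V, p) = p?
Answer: -41905/69 ≈ -607.32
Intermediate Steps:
u(q, F) = 69 (u(q, F) = 3 + 6*(9 + (4 - 2)) = 3 + 6*(9 + 2) = 3 + 6*11 = 3 + 66 = 69)
-41905/u(-31, 268) = -41905/69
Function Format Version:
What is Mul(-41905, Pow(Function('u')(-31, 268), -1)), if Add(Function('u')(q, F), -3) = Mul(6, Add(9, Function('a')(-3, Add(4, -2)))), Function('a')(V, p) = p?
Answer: Rational(-41905, 69) ≈ -607.32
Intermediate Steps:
Function('u')(q, F) = 69 (Function('u')(q, F) = Add(3, Mul(6, Add(9, Add(4, -2)))) = Add(3, Mul(6, Add(9, 2))) = Add(3, Mul(6, 11)) = Add(3, 66) = 69)
Mul(-41905, Pow(Function('u')(-31, 268), -1)) = Mul(-41905, Pow(69, -1)) = Mul(-41905, Rational(1, 69)) = Rational(-41905, 69)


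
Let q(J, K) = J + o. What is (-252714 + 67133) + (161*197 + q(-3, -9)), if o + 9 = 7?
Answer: -153869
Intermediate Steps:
o = -2 (o = -9 + 7 = -2)
q(J, K) = -2 + J (q(J, K) = J - 2 = -2 + J)
(-252714 + 67133) + (161*197 + q(-3, -9)) = (-252714 + 67133) + (161*197 + (-2 - 3)) = -185581 + (31717 - 5) = -185581 + 31712 = -153869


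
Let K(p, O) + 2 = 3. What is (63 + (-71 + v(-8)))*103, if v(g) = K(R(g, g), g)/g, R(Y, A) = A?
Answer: -6695/8 ≈ -836.88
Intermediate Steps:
K(p, O) = 1 (K(p, O) = -2 + 3 = 1)
v(g) = 1/g
(63 + (-71 + v(-8)))*103 = (63 + (-71 + 1/(-8)))*103 = (63 + (-71 - ⅛))*103 = (63 - 569/8)*103 = -65/8*103 = -6695/8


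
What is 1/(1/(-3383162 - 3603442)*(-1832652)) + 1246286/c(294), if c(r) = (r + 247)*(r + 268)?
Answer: 183676232660/23216799141 ≈ 7.9113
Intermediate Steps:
c(r) = (247 + r)*(268 + r)
1/(1/(-3383162 - 3603442)*(-1832652)) + 1246286/c(294) = 1/(1/(-3383162 - 3603442)*(-1832652)) + 1246286/(66196 + 294² + 515*294) = -1/1832652/1/(-6986604) + 1246286/(66196 + 86436 + 151410) = -1/1832652/(-1/6986604) + 1246286/304042 = -6986604*(-1/1832652) + 1246286*(1/304042) = 582217/152721 + 623143/152021 = 183676232660/23216799141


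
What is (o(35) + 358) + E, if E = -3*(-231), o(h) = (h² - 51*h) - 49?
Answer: 442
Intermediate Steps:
o(h) = -49 + h² - 51*h
E = 693
(o(35) + 358) + E = ((-49 + 35² - 51*35) + 358) + 693 = ((-49 + 1225 - 1785) + 358) + 693 = (-609 + 358) + 693 = -251 + 693 = 442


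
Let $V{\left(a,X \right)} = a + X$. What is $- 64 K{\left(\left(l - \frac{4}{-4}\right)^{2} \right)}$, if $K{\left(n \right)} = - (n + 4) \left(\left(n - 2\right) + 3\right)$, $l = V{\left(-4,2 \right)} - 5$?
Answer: $94720$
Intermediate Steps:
$V{\left(a,X \right)} = X + a$
$l = -7$ ($l = \left(2 - 4\right) - 5 = -2 - 5 = -7$)
$K{\left(n \right)} = \left(1 + n\right) \left(-4 - n\right)$ ($K{\left(n \right)} = - (4 + n) \left(\left(-2 + n\right) + 3\right) = \left(-4 - n\right) \left(1 + n\right) = \left(1 + n\right) \left(-4 - n\right)$)
$- 64 K{\left(\left(l - \frac{4}{-4}\right)^{2} \right)} = - 64 \left(-4 - \left(\left(-7 - \frac{4}{-4}\right)^{2}\right)^{2} - 5 \left(-7 - \frac{4}{-4}\right)^{2}\right) = - 64 \left(-4 - \left(\left(-7 - -1\right)^{2}\right)^{2} - 5 \left(-7 - -1\right)^{2}\right) = - 64 \left(-4 - \left(\left(-7 + 1\right)^{2}\right)^{2} - 5 \left(-7 + 1\right)^{2}\right) = - 64 \left(-4 - \left(\left(-6\right)^{2}\right)^{2} - 5 \left(-6\right)^{2}\right) = - 64 \left(-4 - 36^{2} - 180\right) = - 64 \left(-4 - 1296 - 180\right) = \left(-64\right) \left(-1480\right) = 94720$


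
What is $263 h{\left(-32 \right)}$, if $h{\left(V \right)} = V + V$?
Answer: $-16832$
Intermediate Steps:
$h{\left(V \right)} = 2 V$
$263 h{\left(-32 \right)} = 263 \cdot 2 \left(-32\right) = 263 \left(-64\right) = -16832$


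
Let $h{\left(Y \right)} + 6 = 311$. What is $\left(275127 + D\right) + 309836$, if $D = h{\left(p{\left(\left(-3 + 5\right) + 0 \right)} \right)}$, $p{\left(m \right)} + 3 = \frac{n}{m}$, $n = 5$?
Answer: $585268$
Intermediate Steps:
$p{\left(m \right)} = -3 + \frac{5}{m}$
$h{\left(Y \right)} = 305$ ($h{\left(Y \right)} = -6 + 311 = 305$)
$D = 305$
$\left(275127 + D\right) + 309836 = \left(275127 + 305\right) + 309836 = 275432 + 309836 = 585268$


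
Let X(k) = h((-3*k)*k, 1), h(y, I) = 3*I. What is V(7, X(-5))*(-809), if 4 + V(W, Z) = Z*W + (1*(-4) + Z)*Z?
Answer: -11326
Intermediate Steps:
X(k) = 3 (X(k) = 3*1 = 3)
V(W, Z) = -4 + W*Z + Z*(-4 + Z) (V(W, Z) = -4 + (Z*W + (1*(-4) + Z)*Z) = -4 + (W*Z + (-4 + Z)*Z) = -4 + (W*Z + Z*(-4 + Z)) = -4 + W*Z + Z*(-4 + Z))
V(7, X(-5))*(-809) = (-4 + 3² - 4*3 + 7*3)*(-809) = (-4 + 9 - 12 + 21)*(-809) = 14*(-809) = -11326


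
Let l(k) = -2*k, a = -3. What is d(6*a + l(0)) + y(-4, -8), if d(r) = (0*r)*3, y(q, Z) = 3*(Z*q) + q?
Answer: 92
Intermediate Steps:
y(q, Z) = q + 3*Z*q (y(q, Z) = 3*Z*q + q = q + 3*Z*q)
d(r) = 0 (d(r) = 0*3 = 0)
d(6*a + l(0)) + y(-4, -8) = 0 - 4*(1 + 3*(-8)) = 0 - 4*(1 - 24) = 0 - 4*(-23) = 0 + 92 = 92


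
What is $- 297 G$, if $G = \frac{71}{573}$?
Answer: $- \frac{7029}{191} \approx -36.801$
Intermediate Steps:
$G = \frac{71}{573}$ ($G = 71 \cdot \frac{1}{573} = \frac{71}{573} \approx 0.12391$)
$- 297 G = \left(-297\right) \frac{71}{573} = - \frac{7029}{191}$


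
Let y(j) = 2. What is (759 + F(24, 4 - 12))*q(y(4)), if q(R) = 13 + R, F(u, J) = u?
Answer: 11745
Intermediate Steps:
(759 + F(24, 4 - 12))*q(y(4)) = (759 + 24)*(13 + 2) = 783*15 = 11745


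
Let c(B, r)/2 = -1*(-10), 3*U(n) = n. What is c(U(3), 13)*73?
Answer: 1460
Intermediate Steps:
U(n) = n/3
c(B, r) = 20 (c(B, r) = 2*(-1*(-10)) = 2*10 = 20)
c(U(3), 13)*73 = 20*73 = 1460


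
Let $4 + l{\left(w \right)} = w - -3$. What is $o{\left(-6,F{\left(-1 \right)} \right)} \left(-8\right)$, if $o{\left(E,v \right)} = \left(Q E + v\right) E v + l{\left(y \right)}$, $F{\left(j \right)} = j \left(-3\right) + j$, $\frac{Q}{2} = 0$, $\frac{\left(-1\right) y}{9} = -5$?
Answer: $-160$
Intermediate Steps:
$y = 45$ ($y = \left(-9\right) \left(-5\right) = 45$)
$Q = 0$ ($Q = 2 \cdot 0 = 0$)
$l{\left(w \right)} = -1 + w$ ($l{\left(w \right)} = -4 + \left(w - -3\right) = -4 + \left(w + 3\right) = -4 + \left(3 + w\right) = -1 + w$)
$F{\left(j \right)} = - 2 j$ ($F{\left(j \right)} = - 3 j + j = - 2 j$)
$o{\left(E,v \right)} = 44 + E v^{2}$ ($o{\left(E,v \right)} = \left(0 E + v\right) E v + \left(-1 + 45\right) = \left(0 + v\right) E v + 44 = v E v + 44 = E v v + 44 = E v^{2} + 44 = 44 + E v^{2}$)
$o{\left(-6,F{\left(-1 \right)} \right)} \left(-8\right) = \left(44 - 6 \left(\left(-2\right) \left(-1\right)\right)^{2}\right) \left(-8\right) = \left(44 - 6 \cdot 2^{2}\right) \left(-8\right) = \left(44 - 24\right) \left(-8\right) = 20 \left(-8\right) = -160$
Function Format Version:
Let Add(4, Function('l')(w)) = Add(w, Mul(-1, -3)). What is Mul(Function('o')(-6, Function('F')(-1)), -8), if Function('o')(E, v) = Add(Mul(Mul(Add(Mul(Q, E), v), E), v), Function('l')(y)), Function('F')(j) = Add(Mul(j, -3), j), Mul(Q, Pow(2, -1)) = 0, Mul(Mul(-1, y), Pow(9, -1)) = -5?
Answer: -160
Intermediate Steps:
y = 45 (y = Mul(-9, -5) = 45)
Q = 0 (Q = Mul(2, 0) = 0)
Function('l')(w) = Add(-1, w) (Function('l')(w) = Add(-4, Add(w, Mul(-1, -3))) = Add(-4, Add(w, 3)) = Add(-4, Add(3, w)) = Add(-1, w))
Function('F')(j) = Mul(-2, j) (Function('F')(j) = Add(Mul(-3, j), j) = Mul(-2, j))
Function('o')(E, v) = Add(44, Mul(E, Pow(v, 2))) (Function('o')(E, v) = Add(Mul(Mul(Add(Mul(0, E), v), E), v), Add(-1, 45)) = Add(Mul(Mul(Add(0, v), E), v), 44) = Add(Mul(Mul(v, E), v), 44) = Add(Mul(Mul(E, v), v), 44) = Add(Mul(E, Pow(v, 2)), 44) = Add(44, Mul(E, Pow(v, 2))))
Mul(Function('o')(-6, Function('F')(-1)), -8) = Mul(Add(44, Mul(-6, Pow(Mul(-2, -1), 2))), -8) = Mul(Add(44, Mul(-6, Pow(2, 2))), -8) = Mul(Add(44, Mul(-6, 4)), -8) = Mul(Add(44, -24), -8) = Mul(20, -8) = -160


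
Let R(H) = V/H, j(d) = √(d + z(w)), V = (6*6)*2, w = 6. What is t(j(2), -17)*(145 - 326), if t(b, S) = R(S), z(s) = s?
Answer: 13032/17 ≈ 766.59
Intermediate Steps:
V = 72 (V = 36*2 = 72)
j(d) = √(6 + d) (j(d) = √(d + 6) = √(6 + d))
R(H) = 72/H
t(b, S) = 72/S
t(j(2), -17)*(145 - 326) = (72/(-17))*(145 - 326) = (72*(-1/17))*(-181) = -72/17*(-181) = 13032/17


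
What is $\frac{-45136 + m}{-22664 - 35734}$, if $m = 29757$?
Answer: $\frac{15379}{58398} \approx 0.26335$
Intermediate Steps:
$\frac{-45136 + m}{-22664 - 35734} = \frac{-45136 + 29757}{-22664 - 35734} = - \frac{15379}{-58398} = \left(-15379\right) \left(- \frac{1}{58398}\right) = \frac{15379}{58398}$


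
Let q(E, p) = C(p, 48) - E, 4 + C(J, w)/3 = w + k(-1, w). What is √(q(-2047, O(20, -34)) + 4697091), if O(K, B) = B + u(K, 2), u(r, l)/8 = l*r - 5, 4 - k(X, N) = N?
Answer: √4699138 ≈ 2167.8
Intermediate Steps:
k(X, N) = 4 - N
u(r, l) = -40 + 8*l*r (u(r, l) = 8*(l*r - 5) = 8*(-5 + l*r) = -40 + 8*l*r)
O(K, B) = -40 + B + 16*K (O(K, B) = B + (-40 + 8*2*K) = B + (-40 + 16*K) = -40 + B + 16*K)
C(J, w) = 0 (C(J, w) = -12 + 3*(w + (4 - w)) = -12 + 3*4 = -12 + 12 = 0)
q(E, p) = -E (q(E, p) = 0 - E = -E)
√(q(-2047, O(20, -34)) + 4697091) = √(-1*(-2047) + 4697091) = √(2047 + 4697091) = √4699138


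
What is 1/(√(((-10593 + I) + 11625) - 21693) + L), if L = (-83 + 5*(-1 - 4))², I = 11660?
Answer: 11664/136057897 - I*√9001/136057897 ≈ 8.5728e-5 - 6.973e-7*I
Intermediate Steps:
L = 11664 (L = (-83 + 5*(-5))² = (-83 - 25)² = (-108)² = 11664)
1/(√(((-10593 + I) + 11625) - 21693) + L) = 1/(√(((-10593 + 11660) + 11625) - 21693) + 11664) = 1/(√((1067 + 11625) - 21693) + 11664) = 1/(√(12692 - 21693) + 11664) = 1/(√(-9001) + 11664) = 1/(I*√9001 + 11664) = 1/(11664 + I*√9001)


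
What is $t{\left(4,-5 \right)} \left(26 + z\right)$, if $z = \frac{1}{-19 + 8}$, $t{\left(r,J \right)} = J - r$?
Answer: $- \frac{2565}{11} \approx -233.18$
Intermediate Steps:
$z = - \frac{1}{11}$ ($z = \frac{1}{-11} = - \frac{1}{11} \approx -0.090909$)
$t{\left(4,-5 \right)} \left(26 + z\right) = \left(-5 - 4\right) \left(26 - \frac{1}{11}\right) = \left(-5 - 4\right) \frac{285}{11} = \left(-9\right) \frac{285}{11} = - \frac{2565}{11}$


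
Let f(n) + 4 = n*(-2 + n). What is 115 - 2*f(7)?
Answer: 53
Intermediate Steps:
f(n) = -4 + n*(-2 + n)
115 - 2*f(7) = 115 - 2*(-4 + 7² - 2*7) = 115 - 2*(-4 + 49 - 14) = 115 - 2*31 = 115 - 62 = 53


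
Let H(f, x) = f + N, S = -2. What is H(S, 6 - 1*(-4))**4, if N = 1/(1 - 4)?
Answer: 2401/81 ≈ 29.642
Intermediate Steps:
N = -1/3 (N = 1/(-3) = -1/3 ≈ -0.33333)
H(f, x) = -1/3 + f (H(f, x) = f - 1/3 = -1/3 + f)
H(S, 6 - 1*(-4))**4 = (-1/3 - 2)**4 = (-7/3)**4 = 2401/81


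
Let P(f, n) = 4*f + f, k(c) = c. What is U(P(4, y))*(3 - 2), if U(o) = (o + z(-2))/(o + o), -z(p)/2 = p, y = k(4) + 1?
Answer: ⅗ ≈ 0.60000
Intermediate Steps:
y = 5 (y = 4 + 1 = 5)
z(p) = -2*p
P(f, n) = 5*f
U(o) = (4 + o)/(2*o) (U(o) = (o - 2*(-2))/(o + o) = (o + 4)/((2*o)) = (4 + o)*(1/(2*o)) = (4 + o)/(2*o))
U(P(4, y))*(3 - 2) = ((4 + 5*4)/(2*((5*4))))*(3 - 2) = ((½)*(4 + 20)/20)*1 = ((½)*(1/20)*24)*1 = (⅗)*1 = ⅗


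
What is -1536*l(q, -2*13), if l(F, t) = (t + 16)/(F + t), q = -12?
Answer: -7680/19 ≈ -404.21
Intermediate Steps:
l(F, t) = (16 + t)/(F + t)
-1536*l(q, -2*13) = -1536*(16 - 2*13)/(-12 - 2*13) = -1536*(16 - 26)/(-12 - 26) = -1536*(-10)/(-38) = -(-768)*(-10)/19 = -1536*5/19 = -7680/19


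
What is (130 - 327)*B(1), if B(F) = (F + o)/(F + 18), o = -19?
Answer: 3546/19 ≈ 186.63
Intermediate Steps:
B(F) = (-19 + F)/(18 + F) (B(F) = (F - 19)/(F + 18) = (-19 + F)/(18 + F))
(130 - 327)*B(1) = (130 - 327)*((-19 + 1)/(18 + 1)) = -197*(-18)/19 = -197*(-18/19) = 3546/19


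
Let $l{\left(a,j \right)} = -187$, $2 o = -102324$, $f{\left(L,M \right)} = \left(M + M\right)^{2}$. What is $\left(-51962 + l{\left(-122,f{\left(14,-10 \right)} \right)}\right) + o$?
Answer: $-103311$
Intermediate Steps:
$f{\left(L,M \right)} = 4 M^{2}$ ($f{\left(L,M \right)} = \left(2 M\right)^{2} = 4 M^{2}$)
$o = -51162$ ($o = \frac{1}{2} \left(-102324\right) = -51162$)
$\left(-51962 + l{\left(-122,f{\left(14,-10 \right)} \right)}\right) + o = \left(-51962 - 187\right) - 51162 = -52149 - 51162 = -103311$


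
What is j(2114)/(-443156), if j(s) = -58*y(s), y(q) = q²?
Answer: 1322458/2261 ≈ 584.90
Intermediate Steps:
j(s) = -58*s²
j(2114)/(-443156) = -58*2114²/(-443156) = -58*4468996*(-1/443156) = -259201768*(-1/443156) = 1322458/2261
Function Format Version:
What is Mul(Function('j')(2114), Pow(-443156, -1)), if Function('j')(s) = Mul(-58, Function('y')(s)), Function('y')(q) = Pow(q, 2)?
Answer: Rational(1322458, 2261) ≈ 584.90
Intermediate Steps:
Function('j')(s) = Mul(-58, Pow(s, 2))
Mul(Function('j')(2114), Pow(-443156, -1)) = Mul(Mul(-58, Pow(2114, 2)), Pow(-443156, -1)) = Mul(Mul(-58, 4468996), Rational(-1, 443156)) = Mul(-259201768, Rational(-1, 443156)) = Rational(1322458, 2261)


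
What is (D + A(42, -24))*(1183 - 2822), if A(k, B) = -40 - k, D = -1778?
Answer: 3048540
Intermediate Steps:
(D + A(42, -24))*(1183 - 2822) = (-1778 + (-40 - 1*42))*(1183 - 2822) = (-1778 + (-40 - 42))*(-1639) = (-1778 - 82)*(-1639) = -1860*(-1639) = 3048540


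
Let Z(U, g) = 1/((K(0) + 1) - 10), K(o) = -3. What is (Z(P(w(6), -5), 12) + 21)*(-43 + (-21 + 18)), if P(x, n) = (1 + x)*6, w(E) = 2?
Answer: -5773/6 ≈ -962.17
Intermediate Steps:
P(x, n) = 6 + 6*x
Z(U, g) = -1/12 (Z(U, g) = 1/((-3 + 1) - 10) = 1/(-2 - 10) = 1/(-12) = -1/12)
(Z(P(w(6), -5), 12) + 21)*(-43 + (-21 + 18)) = (-1/12 + 21)*(-43 + (-21 + 18)) = 251*(-43 - 3)/12 = (251/12)*(-46) = -5773/6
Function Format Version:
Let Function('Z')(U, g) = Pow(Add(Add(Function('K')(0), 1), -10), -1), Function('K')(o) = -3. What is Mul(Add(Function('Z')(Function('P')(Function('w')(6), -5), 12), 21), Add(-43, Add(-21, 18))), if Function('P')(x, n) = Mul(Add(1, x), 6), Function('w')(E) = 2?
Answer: Rational(-5773, 6) ≈ -962.17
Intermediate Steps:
Function('P')(x, n) = Add(6, Mul(6, x))
Function('Z')(U, g) = Rational(-1, 12) (Function('Z')(U, g) = Pow(Add(Add(-3, 1), -10), -1) = Pow(Add(-2, -10), -1) = Pow(-12, -1) = Rational(-1, 12))
Mul(Add(Function('Z')(Function('P')(Function('w')(6), -5), 12), 21), Add(-43, Add(-21, 18))) = Mul(Add(Rational(-1, 12), 21), Add(-43, Add(-21, 18))) = Mul(Rational(251, 12), Add(-43, -3)) = Mul(Rational(251, 12), -46) = Rational(-5773, 6)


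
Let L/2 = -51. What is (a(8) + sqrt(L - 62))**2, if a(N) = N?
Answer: -100 + 32*I*sqrt(41) ≈ -100.0 + 204.9*I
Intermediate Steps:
L = -102 (L = 2*(-51) = -102)
(a(8) + sqrt(L - 62))**2 = (8 + sqrt(-102 - 62))**2 = (8 + sqrt(-164))**2 = (8 + 2*I*sqrt(41))**2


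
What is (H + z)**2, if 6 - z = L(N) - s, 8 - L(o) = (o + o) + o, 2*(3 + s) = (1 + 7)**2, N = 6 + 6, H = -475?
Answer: 169744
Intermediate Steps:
N = 12
s = 29 (s = -3 + (1 + 7)**2/2 = -3 + (1/2)*8**2 = -3 + (1/2)*64 = -3 + 32 = 29)
L(o) = 8 - 3*o (L(o) = 8 - ((o + o) + o) = 8 - (2*o + o) = 8 - 3*o)
z = 63 (z = 6 - ((8 - 3*12) - 1*29) = 6 - ((8 - 36) - 29) = 6 - (-28 - 29) = 6 - 1*(-57) = 6 + 57 = 63)
(H + z)**2 = (-475 + 63)**2 = (-412)**2 = 169744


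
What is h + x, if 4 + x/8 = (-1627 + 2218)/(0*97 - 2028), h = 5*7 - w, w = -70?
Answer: 11943/169 ≈ 70.669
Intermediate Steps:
h = 105 (h = 5*7 - 1*(-70) = 35 + 70 = 105)
x = -5802/169 (x = -32 + 8*((-1627 + 2218)/(0*97 - 2028)) = -32 + 8*(591/(0 - 2028)) = -32 + 8*(591/(-2028)) = -32 + 8*(591*(-1/2028)) = -32 + 8*(-197/676) = -32 - 394/169 = -5802/169 ≈ -34.331)
h + x = 105 - 5802/169 = 11943/169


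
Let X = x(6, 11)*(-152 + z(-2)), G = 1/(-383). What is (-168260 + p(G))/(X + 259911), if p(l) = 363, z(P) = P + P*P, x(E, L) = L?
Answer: -167897/258261 ≈ -0.65011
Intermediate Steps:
G = -1/383 ≈ -0.0026110
z(P) = P + P²
X = -1650 (X = 11*(-152 - 2*(1 - 2)) = 11*(-152 - 2*(-1)) = 11*(-152 + 2) = 11*(-150) = -1650)
(-168260 + p(G))/(X + 259911) = (-168260 + 363)/(-1650 + 259911) = -167897/258261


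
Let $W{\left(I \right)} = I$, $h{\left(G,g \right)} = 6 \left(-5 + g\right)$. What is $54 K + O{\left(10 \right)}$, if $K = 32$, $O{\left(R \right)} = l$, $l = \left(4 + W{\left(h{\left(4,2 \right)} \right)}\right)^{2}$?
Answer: $1924$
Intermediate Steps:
$h{\left(G,g \right)} = -30 + 6 g$
$l = 196$ ($l = \left(4 + \left(-30 + 6 \cdot 2\right)\right)^{2} = \left(4 + \left(-30 + 12\right)\right)^{2} = \left(4 - 18\right)^{2} = \left(-14\right)^{2} = 196$)
$O{\left(R \right)} = 196$
$54 K + O{\left(10 \right)} = 54 \cdot 32 + 196 = 1728 + 196 = 1924$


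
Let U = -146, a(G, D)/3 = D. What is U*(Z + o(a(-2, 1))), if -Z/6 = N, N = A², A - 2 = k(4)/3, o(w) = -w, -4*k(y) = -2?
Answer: 13651/3 ≈ 4550.3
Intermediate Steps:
k(y) = ½ (k(y) = -¼*(-2) = ½)
a(G, D) = 3*D
A = 13/6 (A = 2 + (½)/3 = 2 + (⅓)*(½) = 2 + ⅙ = 13/6 ≈ 2.1667)
N = 169/36 (N = (13/6)² = 169/36 ≈ 4.6944)
Z = -169/6 (Z = -6*169/36 = -169/6 ≈ -28.167)
U*(Z + o(a(-2, 1))) = -146*(-169/6 - 3) = -146*(-187/6) = 13651/3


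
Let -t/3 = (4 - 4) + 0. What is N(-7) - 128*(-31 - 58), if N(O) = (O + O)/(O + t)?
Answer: 11394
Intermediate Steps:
t = 0 (t = -3*((4 - 4) + 0) = -3*(0 + 0) = -3*0 = 0)
N(O) = 2 (N(O) = (O + O)/(O + 0) = (2*O)/O = 2)
N(-7) - 128*(-31 - 58) = 2 - 128*(-31 - 58) = 2 - 128*(-89) = 2 + 11392 = 11394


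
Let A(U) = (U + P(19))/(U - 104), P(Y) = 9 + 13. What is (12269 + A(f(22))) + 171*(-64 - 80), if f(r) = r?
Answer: -506577/41 ≈ -12356.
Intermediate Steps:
P(Y) = 22
A(U) = (22 + U)/(-104 + U) (A(U) = (U + 22)/(U - 104) = (22 + U)/(-104 + U))
(12269 + A(f(22))) + 171*(-64 - 80) = (12269 + (22 + 22)/(-104 + 22)) + 171*(-64 - 80) = (12269 + 44/(-82)) + 171*(-144) = (12269 - 1/82*44) - 24624 = (12269 - 22/41) - 24624 = 503007/41 - 24624 = -506577/41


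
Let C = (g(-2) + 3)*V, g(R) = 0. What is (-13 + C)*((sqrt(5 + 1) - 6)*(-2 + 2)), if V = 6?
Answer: 0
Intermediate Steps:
C = 18 (C = (0 + 3)*6 = 3*6 = 18)
(-13 + C)*((sqrt(5 + 1) - 6)*(-2 + 2)) = (-13 + 18)*((sqrt(5 + 1) - 6)*(-2 + 2)) = 5*((sqrt(6) - 6)*0) = 5*((-6 + sqrt(6))*0) = 5*0 = 0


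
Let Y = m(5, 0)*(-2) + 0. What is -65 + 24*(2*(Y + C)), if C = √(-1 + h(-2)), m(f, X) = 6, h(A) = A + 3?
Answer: -641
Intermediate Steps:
h(A) = 3 + A
Y = -12 (Y = 6*(-2) + 0 = -12 + 0 = -12)
C = 0 (C = √(-1 + (3 - 2)) = √(-1 + 1) = √0 = 0)
-65 + 24*(2*(Y + C)) = -65 + 24*(2*(-12 + 0)) = -65 + 24*(2*(-12)) = -65 + 24*(-24) = -65 - 576 = -641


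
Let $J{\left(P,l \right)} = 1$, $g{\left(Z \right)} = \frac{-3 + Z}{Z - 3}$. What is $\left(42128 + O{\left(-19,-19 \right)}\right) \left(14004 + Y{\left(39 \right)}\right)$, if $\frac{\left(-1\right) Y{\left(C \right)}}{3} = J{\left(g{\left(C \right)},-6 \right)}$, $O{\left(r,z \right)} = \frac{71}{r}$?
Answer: $\frac{11205854361}{19} \approx 5.8978 \cdot 10^{8}$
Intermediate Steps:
$g{\left(Z \right)} = 1$ ($g{\left(Z \right)} = \frac{-3 + Z}{-3 + Z} = 1$)
$Y{\left(C \right)} = -3$ ($Y{\left(C \right)} = \left(-3\right) 1 = -3$)
$\left(42128 + O{\left(-19,-19 \right)}\right) \left(14004 + Y{\left(39 \right)}\right) = \left(42128 + \frac{71}{-19}\right) \left(14004 - 3\right) = \left(42128 + 71 \left(- \frac{1}{19}\right)\right) 14001 = \left(42128 - \frac{71}{19}\right) 14001 = \frac{800361}{19} \cdot 14001 = \frac{11205854361}{19}$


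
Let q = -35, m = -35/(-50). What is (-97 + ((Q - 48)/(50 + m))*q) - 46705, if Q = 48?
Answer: -46802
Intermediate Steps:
m = 7/10 (m = -35*(-1/50) = 7/10 ≈ 0.70000)
(-97 + ((Q - 48)/(50 + m))*q) - 46705 = (-97 + ((48 - 48)/(50 + 7/10))*(-35)) - 46705 = (-97 + (0/(507/10))*(-35)) - 46705 = (-97 + (0*(10/507))*(-35)) - 46705 = (-97 + 0*(-35)) - 46705 = (-97 + 0) - 46705 = -97 - 46705 = -46802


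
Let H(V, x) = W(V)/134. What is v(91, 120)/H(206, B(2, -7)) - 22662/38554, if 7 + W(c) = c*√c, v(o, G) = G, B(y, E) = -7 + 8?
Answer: -96883142757/168515042459 + 3312480*√206/8741767 ≈ 4.8637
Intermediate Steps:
B(y, E) = 1
W(c) = -7 + c^(3/2) (W(c) = -7 + c*√c = -7 + c^(3/2))
H(V, x) = -7/134 + V^(3/2)/134 (H(V, x) = (-7 + V^(3/2))/134 = (-7 + V^(3/2))*(1/134) = -7/134 + V^(3/2)/134)
v(91, 120)/H(206, B(2, -7)) - 22662/38554 = 120/(-7/134 + 206^(3/2)/134) - 22662/38554 = 120/(-7/134 + (206*√206)/134) - 22662*1/38554 = 120/(-7/134 + 103*√206/67) - 11331/19277 = -11331/19277 + 120/(-7/134 + 103*√206/67)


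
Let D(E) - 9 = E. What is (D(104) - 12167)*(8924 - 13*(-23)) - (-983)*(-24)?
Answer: -111197634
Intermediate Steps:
D(E) = 9 + E
(D(104) - 12167)*(8924 - 13*(-23)) - (-983)*(-24) = ((9 + 104) - 12167)*(8924 - 13*(-23)) - (-983)*(-24) = (113 - 12167)*(8924 + 299) - 1*23592 = -12054*9223 - 23592 = -111174042 - 23592 = -111197634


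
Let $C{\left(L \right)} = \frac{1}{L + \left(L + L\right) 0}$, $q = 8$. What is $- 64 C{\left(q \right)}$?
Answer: $-8$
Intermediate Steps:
$C{\left(L \right)} = \frac{1}{L}$ ($C{\left(L \right)} = \frac{1}{L + 2 L 0} = \frac{1}{L + 0} = \frac{1}{L}$)
$- 64 C{\left(q \right)} = - \frac{64}{8} = \left(-64\right) \frac{1}{8} = -8$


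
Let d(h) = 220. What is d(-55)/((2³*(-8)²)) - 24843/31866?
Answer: -237879/679808 ≈ -0.34992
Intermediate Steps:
d(-55)/((2³*(-8)²)) - 24843/31866 = 220/((2³*(-8)²)) - 24843/31866 = 220/((8*64)) - 24843*1/31866 = 220/512 - 8281/10622 = 220*(1/512) - 8281/10622 = 55/128 - 8281/10622 = -237879/679808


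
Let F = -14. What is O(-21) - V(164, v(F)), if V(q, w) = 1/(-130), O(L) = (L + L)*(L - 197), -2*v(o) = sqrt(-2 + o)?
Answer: 1190281/130 ≈ 9156.0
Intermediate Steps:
v(o) = -sqrt(-2 + o)/2
O(L) = 2*L*(-197 + L) (O(L) = (2*L)*(-197 + L) = 2*L*(-197 + L))
V(q, w) = -1/130
O(-21) - V(164, v(F)) = 2*(-21)*(-197 - 21) - 1*(-1/130) = 2*(-21)*(-218) + 1/130 = 9156 + 1/130 = 1190281/130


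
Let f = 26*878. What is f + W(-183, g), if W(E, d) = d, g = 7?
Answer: 22835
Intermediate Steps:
f = 22828
f + W(-183, g) = 22828 + 7 = 22835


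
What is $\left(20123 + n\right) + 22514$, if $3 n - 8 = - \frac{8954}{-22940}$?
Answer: $\frac{13218337}{310} \approx 42640.0$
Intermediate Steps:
$n = \frac{867}{310}$ ($n = \frac{8}{3} + \frac{\left(-8954\right) \frac{1}{-22940}}{3} = \frac{8}{3} + \frac{\left(-8954\right) \left(- \frac{1}{22940}\right)}{3} = \frac{8}{3} + \frac{1}{3} \cdot \frac{121}{310} = \frac{8}{3} + \frac{121}{930} = \frac{867}{310} \approx 2.7968$)
$\left(20123 + n\right) + 22514 = \left(20123 + \frac{867}{310}\right) + 22514 = \frac{6238997}{310} + 22514 = \frac{13218337}{310}$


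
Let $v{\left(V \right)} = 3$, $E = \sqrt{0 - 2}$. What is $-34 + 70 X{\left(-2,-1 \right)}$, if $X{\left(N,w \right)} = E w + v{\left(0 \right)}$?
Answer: $176 - 70 i \sqrt{2} \approx 176.0 - 98.995 i$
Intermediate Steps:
$E = i \sqrt{2}$ ($E = \sqrt{0 - 2} = \sqrt{-2} = i \sqrt{2} \approx 1.4142 i$)
$X{\left(N,w \right)} = 3 + i w \sqrt{2}$ ($X{\left(N,w \right)} = i \sqrt{2} w + 3 = i w \sqrt{2} + 3 = 3 + i w \sqrt{2}$)
$-34 + 70 X{\left(-2,-1 \right)} = -34 + 70 \left(3 + i \left(-1\right) \sqrt{2}\right) = -34 + 70 \left(3 - i \sqrt{2}\right) = -34 + \left(210 - 70 i \sqrt{2}\right) = 176 - 70 i \sqrt{2}$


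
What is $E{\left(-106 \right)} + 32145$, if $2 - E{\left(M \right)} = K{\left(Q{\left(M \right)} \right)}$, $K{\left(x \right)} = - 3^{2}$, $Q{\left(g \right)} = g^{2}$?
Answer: $32156$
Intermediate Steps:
$K{\left(x \right)} = -9$ ($K{\left(x \right)} = \left(-1\right) 9 = -9$)
$E{\left(M \right)} = 11$ ($E{\left(M \right)} = 2 - -9 = 2 + 9 = 11$)
$E{\left(-106 \right)} + 32145 = 11 + 32145 = 32156$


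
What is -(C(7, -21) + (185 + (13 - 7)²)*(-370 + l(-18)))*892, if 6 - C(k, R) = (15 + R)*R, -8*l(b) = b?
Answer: 72602333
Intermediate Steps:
l(b) = -b/8
C(k, R) = 6 - R*(15 + R) (C(k, R) = 6 - (15 + R)*R = 6 - R*(15 + R))
-(C(7, -21) + (185 + (13 - 7)²)*(-370 + l(-18)))*892 = -((6 - 1*(-21)² - 15*(-21)) + (185 + (13 - 7)²)*(-370 - ⅛*(-18)))*892 = -((6 - 1*441 + 315) + (185 + 6²)*(-370 + 9/4))*892 = -((6 - 441 + 315) + (185 + 36)*(-1471/4))*892 = -(-120 + 221*(-1471/4))*892 = -(-120 - 325091/4)*892 = -(-325571)*892/4 = -1*(-72602333) = 72602333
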